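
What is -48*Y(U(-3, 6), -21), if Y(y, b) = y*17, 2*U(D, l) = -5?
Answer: 2040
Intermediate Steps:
U(D, l) = -5/2 (U(D, l) = (1/2)*(-5) = -5/2)
Y(y, b) = 17*y
-48*Y(U(-3, 6), -21) = -816*(-5)/2 = -48*(-85/2) = 2040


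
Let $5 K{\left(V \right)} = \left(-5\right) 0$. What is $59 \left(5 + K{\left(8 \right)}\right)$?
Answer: $295$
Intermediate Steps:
$K{\left(V \right)} = 0$ ($K{\left(V \right)} = \frac{\left(-5\right) 0}{5} = \frac{1}{5} \cdot 0 = 0$)
$59 \left(5 + K{\left(8 \right)}\right) = 59 \left(5 + 0\right) = 59 \cdot 5 = 295$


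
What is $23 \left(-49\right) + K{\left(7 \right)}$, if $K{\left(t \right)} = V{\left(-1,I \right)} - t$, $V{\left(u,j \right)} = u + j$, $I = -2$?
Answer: $-1137$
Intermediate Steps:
$V{\left(u,j \right)} = j + u$
$K{\left(t \right)} = -3 - t$ ($K{\left(t \right)} = \left(-2 - 1\right) - t = -3 - t$)
$23 \left(-49\right) + K{\left(7 \right)} = 23 \left(-49\right) - 10 = -1127 - 10 = -1137$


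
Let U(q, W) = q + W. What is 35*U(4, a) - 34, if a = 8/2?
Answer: 246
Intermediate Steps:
a = 4 (a = 8*(½) = 4)
U(q, W) = W + q
35*U(4, a) - 34 = 35*(4 + 4) - 34 = 35*8 - 34 = 280 - 34 = 246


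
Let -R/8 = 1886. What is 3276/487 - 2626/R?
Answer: 25353575/3673928 ≈ 6.9009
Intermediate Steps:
R = -15088 (R = -8*1886 = -15088)
3276/487 - 2626/R = 3276/487 - 2626/(-15088) = 3276*(1/487) - 2626*(-1/15088) = 3276/487 + 1313/7544 = 25353575/3673928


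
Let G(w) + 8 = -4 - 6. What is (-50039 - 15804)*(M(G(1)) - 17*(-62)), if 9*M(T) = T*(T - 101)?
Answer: -85069156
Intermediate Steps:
G(w) = -18 (G(w) = -8 + (-4 - 6) = -8 - 10 = -18)
M(T) = T*(-101 + T)/9 (M(T) = (T*(T - 101))/9 = (T*(-101 + T))/9 = T*(-101 + T)/9)
(-50039 - 15804)*(M(G(1)) - 17*(-62)) = (-50039 - 15804)*((⅑)*(-18)*(-101 - 18) - 17*(-62)) = -65843*((⅑)*(-18)*(-119) + 1054) = -65843*(238 + 1054) = -65843*1292 = -85069156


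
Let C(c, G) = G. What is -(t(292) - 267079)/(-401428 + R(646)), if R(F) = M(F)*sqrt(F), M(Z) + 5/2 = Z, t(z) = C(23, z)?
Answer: -214191543672/321753871181 - 343354869*sqrt(646)/321753871181 ≈ -0.69282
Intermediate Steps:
t(z) = z
M(Z) = -5/2 + Z
R(F) = sqrt(F)*(-5/2 + F) (R(F) = (-5/2 + F)*sqrt(F) = sqrt(F)*(-5/2 + F))
-(t(292) - 267079)/(-401428 + R(646)) = -(292 - 267079)/(-401428 + sqrt(646)*(-5/2 + 646)) = -(-266787)/(-401428 + sqrt(646)*(1287/2)) = -(-266787)/(-401428 + 1287*sqrt(646)/2) = 266787/(-401428 + 1287*sqrt(646)/2)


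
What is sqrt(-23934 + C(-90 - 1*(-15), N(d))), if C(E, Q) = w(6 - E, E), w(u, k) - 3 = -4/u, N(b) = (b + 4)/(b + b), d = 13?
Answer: I*sqrt(1938415)/9 ≈ 154.7*I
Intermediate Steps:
N(b) = (4 + b)/(2*b) (N(b) = (4 + b)/((2*b)) = (4 + b)*(1/(2*b)) = (4 + b)/(2*b))
w(u, k) = 3 - 4/u
C(E, Q) = 3 - 4/(6 - E)
sqrt(-23934 + C(-90 - 1*(-15), N(d))) = sqrt(-23934 + (-14 + 3*(-90 - 1*(-15)))/(-6 + (-90 - 1*(-15)))) = sqrt(-23934 + (-14 + 3*(-90 + 15))/(-6 + (-90 + 15))) = sqrt(-23934 + (-14 + 3*(-75))/(-6 - 75)) = sqrt(-23934 + (-14 - 225)/(-81)) = sqrt(-23934 - 1/81*(-239)) = sqrt(-23934 + 239/81) = sqrt(-1938415/81) = I*sqrt(1938415)/9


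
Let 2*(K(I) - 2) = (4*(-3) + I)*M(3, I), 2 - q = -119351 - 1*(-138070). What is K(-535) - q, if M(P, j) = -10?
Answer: 21454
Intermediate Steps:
q = -18717 (q = 2 - (-119351 - 1*(-138070)) = 2 - (-119351 + 138070) = 2 - 1*18719 = 2 - 18719 = -18717)
K(I) = 62 - 5*I (K(I) = 2 + ((4*(-3) + I)*(-10))/2 = 2 + ((-12 + I)*(-10))/2 = 2 + (120 - 10*I)/2 = 2 + (60 - 5*I) = 62 - 5*I)
K(-535) - q = (62 - 5*(-535)) - 1*(-18717) = (62 + 2675) + 18717 = 2737 + 18717 = 21454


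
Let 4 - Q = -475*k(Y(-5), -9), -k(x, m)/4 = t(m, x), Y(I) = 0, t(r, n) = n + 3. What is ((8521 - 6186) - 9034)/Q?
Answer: 6699/5696 ≈ 1.1761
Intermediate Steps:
t(r, n) = 3 + n
k(x, m) = -12 - 4*x (k(x, m) = -4*(3 + x) = -12 - 4*x)
Q = -5696 (Q = 4 - (-475)*(-12 - 4*0) = 4 - (-475)*(-12 + 0) = 4 - (-475)*(-12) = 4 - 1*5700 = 4 - 5700 = -5696)
((8521 - 6186) - 9034)/Q = ((8521 - 6186) - 9034)/(-5696) = (2335 - 9034)*(-1/5696) = -6699*(-1/5696) = 6699/5696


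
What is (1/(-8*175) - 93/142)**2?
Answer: 4247259241/9880360000 ≈ 0.42987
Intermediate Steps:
(1/(-8*175) - 93/142)**2 = (1/(-1400) - 93*1/142)**2 = (-1/1400 - 93/142)**2 = (-65171/99400)**2 = 4247259241/9880360000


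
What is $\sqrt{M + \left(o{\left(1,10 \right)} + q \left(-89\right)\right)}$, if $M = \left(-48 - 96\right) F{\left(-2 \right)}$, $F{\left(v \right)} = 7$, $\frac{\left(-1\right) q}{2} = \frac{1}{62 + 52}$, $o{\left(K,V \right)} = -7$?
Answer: $\frac{i \sqrt{3292662}}{57} \approx 31.835 i$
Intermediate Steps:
$q = - \frac{1}{57}$ ($q = - \frac{2}{62 + 52} = - \frac{2}{114} = \left(-2\right) \frac{1}{114} = - \frac{1}{57} \approx -0.017544$)
$M = -1008$ ($M = \left(-48 - 96\right) 7 = \left(-144\right) 7 = -1008$)
$\sqrt{M + \left(o{\left(1,10 \right)} + q \left(-89\right)\right)} = \sqrt{-1008 - \frac{310}{57}} = \sqrt{- \frac{57766}{57}} = \frac{i \sqrt{3292662}}{57}$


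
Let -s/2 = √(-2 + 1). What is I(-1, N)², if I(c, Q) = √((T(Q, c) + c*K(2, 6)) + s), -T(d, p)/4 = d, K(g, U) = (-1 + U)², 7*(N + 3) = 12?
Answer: -139/7 - 2*I ≈ -19.857 - 2.0*I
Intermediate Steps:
N = -9/7 (N = -3 + (⅐)*12 = -3 + 12/7 = -9/7 ≈ -1.2857)
T(d, p) = -4*d
s = -2*I (s = -2*√(-2 + 1) = -2*I ≈ -2.0*I)
I(c, Q) = √(-4*Q - 2*I + 25*c) (I(c, Q) = √((-4*Q + c*(-1 + 6)²) - 2*I) = √((-4*Q + c*5²) - 2*I) = √((-4*Q + c*25) - 2*I) = √((-4*Q + 25*c) - 2*I) = √(-4*Q - 2*I + 25*c))
I(-1, N)² = (√(-4*(-9/7) - 2*I + 25*(-1)))² = (√(36/7 - 2*I - 25))² = (√(-139/7 - 2*I))² = -139/7 - 2*I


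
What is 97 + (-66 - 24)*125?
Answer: -11153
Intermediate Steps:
97 + (-66 - 24)*125 = 97 - 90*125 = 97 - 11250 = -11153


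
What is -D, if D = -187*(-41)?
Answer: -7667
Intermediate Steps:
D = 7667
-D = -1*7667 = -7667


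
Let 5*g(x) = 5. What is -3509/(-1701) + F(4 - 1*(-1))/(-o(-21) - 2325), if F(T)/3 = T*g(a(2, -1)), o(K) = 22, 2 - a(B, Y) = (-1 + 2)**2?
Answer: 8210108/3992247 ≈ 2.0565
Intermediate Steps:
a(B, Y) = 1 (a(B, Y) = 2 - (-1 + 2)**2 = 2 - 1*1**2 = 2 - 1*1 = 2 - 1 = 1)
g(x) = 1 (g(x) = (1/5)*5 = 1)
F(T) = 3*T (F(T) = 3*(T*1) = 3*T)
-3509/(-1701) + F(4 - 1*(-1))/(-o(-21) - 2325) = -3509/(-1701) + (3*(4 - 1*(-1)))/(-1*22 - 2325) = -3509*(-1/1701) + (3*(4 + 1))/(-22 - 2325) = 3509/1701 + (3*5)/(-2347) = 3509/1701 + 15*(-1/2347) = 3509/1701 - 15/2347 = 8210108/3992247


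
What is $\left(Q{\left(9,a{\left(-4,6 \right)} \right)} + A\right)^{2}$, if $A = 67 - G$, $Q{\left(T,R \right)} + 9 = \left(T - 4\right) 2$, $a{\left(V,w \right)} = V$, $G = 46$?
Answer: $484$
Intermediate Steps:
$Q{\left(T,R \right)} = -17 + 2 T$ ($Q{\left(T,R \right)} = -9 + \left(T - 4\right) 2 = -9 + \left(-4 + T\right) 2 = -9 + \left(-8 + 2 T\right) = -17 + 2 T$)
$A = 21$ ($A = 67 - 46 = 21$)
$\left(Q{\left(9,a{\left(-4,6 \right)} \right)} + A\right)^{2} = \left(\left(-17 + 2 \cdot 9\right) + 21\right)^{2} = \left(\left(-17 + 18\right) + 21\right)^{2} = \left(1 + 21\right)^{2} = 22^{2} = 484$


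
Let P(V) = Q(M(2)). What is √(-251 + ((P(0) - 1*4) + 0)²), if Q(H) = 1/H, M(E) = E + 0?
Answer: I*√955/2 ≈ 15.452*I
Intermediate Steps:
M(E) = E
P(V) = ½ (P(V) = 1/2 = ½)
√(-251 + ((P(0) - 1*4) + 0)²) = √(-251 + ((½ - 1*4) + 0)²) = √(-251 + ((½ - 4) + 0)²) = √(-251 + (-7/2 + 0)²) = √(-251 + (-7/2)²) = √(-251 + 49/4) = √(-955/4) = I*√955/2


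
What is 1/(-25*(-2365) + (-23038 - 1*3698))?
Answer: 1/32389 ≈ 3.0875e-5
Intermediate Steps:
1/(-25*(-2365) + (-23038 - 1*3698)) = 1/(59125 + (-23038 - 3698)) = 1/(59125 - 26736) = 1/32389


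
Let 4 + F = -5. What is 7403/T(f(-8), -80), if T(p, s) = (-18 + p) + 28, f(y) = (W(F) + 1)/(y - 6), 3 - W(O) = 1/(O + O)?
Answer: 1865556/2447 ≈ 762.38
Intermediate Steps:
F = -9 (F = -4 - 5 = -9)
W(O) = 3 - 1/(2*O) (W(O) = 3 - 1/(O + O) = 3 - 1/(2*O))
f(y) = 73/(18*(-6 + y)) (f(y) = ((3 - ½/(-9)) + 1)/(y - 6) = ((3 - ½*(-⅑)) + 1)/(-6 + y) = ((3 + 1/18) + 1)/(-6 + y) = (55/18 + 1)/(-6 + y) = 73/(18*(-6 + y)))
T(p, s) = 10 + p
7403/T(f(-8), -80) = 7403/(10 + 73/(18*(-6 - 8))) = 7403/(10 + (73/18)/(-14)) = 7403/(10 + (73/18)*(-1/14)) = 7403/(10 - 73/252) = 7403/(2447/252) = 7403*(252/2447) = 1865556/2447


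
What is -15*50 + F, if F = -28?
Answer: -778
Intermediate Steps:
-15*50 + F = -15*50 - 28 = -750 - 28 = -778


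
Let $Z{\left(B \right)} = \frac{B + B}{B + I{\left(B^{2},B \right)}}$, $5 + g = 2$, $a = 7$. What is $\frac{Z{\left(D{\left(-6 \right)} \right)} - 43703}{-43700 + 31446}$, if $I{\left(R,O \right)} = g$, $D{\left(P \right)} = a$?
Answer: $\frac{87399}{24508} \approx 3.5661$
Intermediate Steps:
$D{\left(P \right)} = 7$
$g = -3$ ($g = -5 + 2 = -3$)
$I{\left(R,O \right)} = -3$
$Z{\left(B \right)} = \frac{2 B}{-3 + B}$ ($Z{\left(B \right)} = \frac{B + B}{B - 3} = \frac{2 B}{-3 + B}$)
$\frac{Z{\left(D{\left(-6 \right)} \right)} - 43703}{-43700 + 31446} = \frac{2 \cdot 7 \frac{1}{-3 + 7} - 43703}{-43700 + 31446} = \frac{2 \cdot 7 \cdot \frac{1}{4} - 43703}{-12254} = \left(2 \cdot 7 \cdot \frac{1}{4} - 43703\right) \left(- \frac{1}{12254}\right) = \left(\frac{7}{2} - 43703\right) \left(- \frac{1}{12254}\right) = \left(- \frac{87399}{2}\right) \left(- \frac{1}{12254}\right) = \frac{87399}{24508}$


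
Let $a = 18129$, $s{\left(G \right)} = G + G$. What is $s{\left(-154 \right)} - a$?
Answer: $-18437$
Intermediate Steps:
$s{\left(G \right)} = 2 G$
$s{\left(-154 \right)} - a = 2 \left(-154\right) - 18129 = -308 - 18129 = -18437$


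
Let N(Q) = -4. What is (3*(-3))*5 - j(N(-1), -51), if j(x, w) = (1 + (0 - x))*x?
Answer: -25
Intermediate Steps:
j(x, w) = x*(1 - x) (j(x, w) = (1 - x)*x = x*(1 - x))
(3*(-3))*5 - j(N(-1), -51) = (3*(-3))*5 - (-4)*(1 - 1*(-4)) = -9*5 - (-4)*(1 + 4) = -45 - (-4)*5 = -45 - 1*(-20) = -45 + 20 = -25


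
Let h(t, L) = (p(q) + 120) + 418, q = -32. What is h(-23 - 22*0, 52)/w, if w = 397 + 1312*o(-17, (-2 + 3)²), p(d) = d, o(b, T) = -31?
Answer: -506/40275 ≈ -0.012564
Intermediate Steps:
h(t, L) = 506 (h(t, L) = (-32 + 120) + 418 = 88 + 418 = 506)
w = -40275 (w = 397 + 1312*(-31) = 397 - 40672 = -40275)
h(-23 - 22*0, 52)/w = 506/(-40275) = 506*(-1/40275) = -506/40275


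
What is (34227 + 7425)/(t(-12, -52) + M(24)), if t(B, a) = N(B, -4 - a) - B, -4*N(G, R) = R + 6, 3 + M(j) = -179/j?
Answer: -999648/287 ≈ -3483.1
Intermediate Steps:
M(j) = -3 - 179/j
N(G, R) = -3/2 - R/4 (N(G, R) = -(R + 6)/4 = -(6 + R)/4 = -3/2 - R/4)
t(B, a) = -½ - B + a/4 (t(B, a) = (-3/2 - (-4 - a)/4) - B = (-3/2 + (1 + a/4)) - B = (-½ + a/4) - B = -½ - B + a/4)
(34227 + 7425)/(t(-12, -52) + M(24)) = (34227 + 7425)/((-½ - 1*(-12) + (¼)*(-52)) + (-3 - 179/24)) = 41652/((-½ + 12 - 13) + (-3 - 179*1/24)) = 41652/(-3/2 + (-3 - 179/24)) = 41652/(-3/2 - 251/24) = 41652/(-287/24) = 41652*(-24/287) = -999648/287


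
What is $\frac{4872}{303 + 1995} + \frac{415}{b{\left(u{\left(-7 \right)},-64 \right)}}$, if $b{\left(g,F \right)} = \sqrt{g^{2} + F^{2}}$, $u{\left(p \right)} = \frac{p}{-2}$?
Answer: $\frac{812}{383} + \frac{830 \sqrt{16433}}{16433} \approx 8.5948$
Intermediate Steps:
$u{\left(p \right)} = - \frac{p}{2}$ ($u{\left(p \right)} = p \left(- \frac{1}{2}\right) = - \frac{p}{2}$)
$b{\left(g,F \right)} = \sqrt{F^{2} + g^{2}}$
$\frac{4872}{303 + 1995} + \frac{415}{b{\left(u{\left(-7 \right)},-64 \right)}} = \frac{4872}{303 + 1995} + \frac{415}{\sqrt{\left(-64\right)^{2} + \left(\left(- \frac{1}{2}\right) \left(-7\right)\right)^{2}}} = \frac{4872}{2298} + \frac{415}{\sqrt{4096 + \left(\frac{7}{2}\right)^{2}}} = 4872 \cdot \frac{1}{2298} + \frac{415}{\sqrt{4096 + \frac{49}{4}}} = \frac{812}{383} + \frac{415}{\sqrt{\frac{16433}{4}}} = \frac{812}{383} + \frac{415}{\frac{1}{2} \sqrt{16433}} = \frac{812}{383} + 415 \frac{2 \sqrt{16433}}{16433} = \frac{812}{383} + \frac{830 \sqrt{16433}}{16433}$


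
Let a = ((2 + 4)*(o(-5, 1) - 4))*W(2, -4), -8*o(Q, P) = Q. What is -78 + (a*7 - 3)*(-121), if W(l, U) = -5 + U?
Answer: -616323/4 ≈ -1.5408e+5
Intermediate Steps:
o(Q, P) = -Q/8
a = 729/4 (a = ((2 + 4)*(-⅛*(-5) - 4))*(-5 - 4) = (6*(5/8 - 4))*(-9) = (6*(-27/8))*(-9) = -81/4*(-9) = 729/4 ≈ 182.25)
-78 + (a*7 - 3)*(-121) = -78 + ((729/4)*7 - 3)*(-121) = -78 + (5103/4 - 3)*(-121) = -78 + (5091/4)*(-121) = -78 - 616011/4 = -616323/4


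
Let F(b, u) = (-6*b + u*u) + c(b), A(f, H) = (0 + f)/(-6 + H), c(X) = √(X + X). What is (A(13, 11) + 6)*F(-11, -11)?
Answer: 8041/5 + 43*I*√22/5 ≈ 1608.2 + 40.338*I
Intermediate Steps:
c(X) = √2*√X (c(X) = √(2*X) = √2*√X)
A(f, H) = f/(-6 + H)
F(b, u) = u² - 6*b + √2*√b (F(b, u) = (-6*b + u*u) + √2*√b = (-6*b + u²) + √2*√b = (u² - 6*b) + √2*√b = u² - 6*b + √2*√b)
(A(13, 11) + 6)*F(-11, -11) = (13/(-6 + 11) + 6)*((-11)² - 6*(-11) + √2*√(-11)) = (13/5 + 6)*(121 + 66 + √2*(I*√11)) = (13*(⅕) + 6)*(121 + 66 + I*√22) = (13/5 + 6)*(187 + I*√22) = 43*(187 + I*√22)/5 = 8041/5 + 43*I*√22/5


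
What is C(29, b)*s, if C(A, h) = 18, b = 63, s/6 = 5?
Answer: 540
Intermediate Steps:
s = 30 (s = 6*5 = 30)
C(29, b)*s = 18*30 = 540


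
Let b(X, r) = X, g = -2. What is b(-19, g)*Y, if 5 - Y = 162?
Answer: 2983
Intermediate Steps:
Y = -157 (Y = 5 - 1*162 = 5 - 162 = -157)
b(-19, g)*Y = -19*(-157) = 2983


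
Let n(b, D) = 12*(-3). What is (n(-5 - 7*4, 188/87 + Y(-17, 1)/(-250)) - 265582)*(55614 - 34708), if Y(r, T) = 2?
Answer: -5553009908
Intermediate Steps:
n(b, D) = -36
(n(-5 - 7*4, 188/87 + Y(-17, 1)/(-250)) - 265582)*(55614 - 34708) = (-36 - 265582)*(55614 - 34708) = -265618*20906 = -5553009908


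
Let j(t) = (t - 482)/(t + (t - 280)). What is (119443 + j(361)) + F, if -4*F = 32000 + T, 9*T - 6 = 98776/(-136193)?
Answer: 30188443828817/270887877 ≈ 1.1144e+5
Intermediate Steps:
j(t) = (-482 + t)/(-280 + 2*t) (j(t) = (-482 + t)/(t + (-280 + t)) = (-482 + t)/(-280 + 2*t))
T = 718382/1225737 (T = ⅔ + (98776/(-136193))/9 = ⅔ + (98776*(-1/136193))/9 = ⅔ + (⅑)*(-98776/136193) = ⅔ - 98776/1225737 = 718382/1225737 ≈ 0.58608)
F = -19612151191/2451474 (F = -(32000 + 718382/1225737)/4 = -¼*39224302382/1225737 = -19612151191/2451474 ≈ -8000.1)
(119443 + j(361)) + F = (119443 + (-482 + 361)/(2*(-140 + 361))) - 19612151191/2451474 = (119443 + (½)*(-121)/221) - 19612151191/2451474 = (119443 + (½)*(1/221)*(-121)) - 19612151191/2451474 = (119443 - 121/442) - 19612151191/2451474 = 52793685/442 - 19612151191/2451474 = 30188443828817/270887877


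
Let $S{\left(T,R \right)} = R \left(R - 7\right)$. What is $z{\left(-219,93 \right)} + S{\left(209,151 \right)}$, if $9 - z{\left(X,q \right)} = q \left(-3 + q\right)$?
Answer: $13383$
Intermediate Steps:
$S{\left(T,R \right)} = R \left(-7 + R\right)$
$z{\left(X,q \right)} = 9 - q \left(-3 + q\right)$
$z{\left(-219,93 \right)} + S{\left(209,151 \right)} = \left(9 - 93^{2} + 3 \cdot 93\right) + 151 \left(-7 + 151\right) = \left(9 - 8649 + 279\right) + 151 \cdot 144 = \left(9 - 8649 + 279\right) + 21744 = -8361 + 21744 = 13383$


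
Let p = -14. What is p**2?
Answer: 196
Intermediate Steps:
p**2 = (-14)**2 = 196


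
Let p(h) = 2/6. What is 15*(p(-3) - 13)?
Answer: -190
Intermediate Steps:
p(h) = ⅓ (p(h) = 2*(⅙) = ⅓)
15*(p(-3) - 13) = 15*(⅓ - 13) = 15*(-38/3) = -190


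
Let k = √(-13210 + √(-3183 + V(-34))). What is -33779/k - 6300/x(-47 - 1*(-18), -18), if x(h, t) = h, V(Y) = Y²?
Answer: 6300/29 - 33779/√(-13210 + I*√2027) ≈ 216.74 + 293.9*I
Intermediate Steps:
k = √(-13210 + I*√2027) (k = √(-13210 + √(-3183 + (-34)²)) = √(-13210 + √(-3183 + 1156)) = √(-13210 + √(-2027)) = √(-13210 + I*√2027) ≈ 0.1959 + 114.93*I)
-33779/k - 6300/x(-47 - 1*(-18), -18) = -33779/√(-13210 + I*√2027) - 6300/(-47 - 1*(-18)) = -33779/√(-13210 + I*√2027) - 6300/(-47 + 18) = -33779/√(-13210 + I*√2027) - 6300/(-29) = -33779/√(-13210 + I*√2027) - 6300*(-1/29) = -33779/√(-13210 + I*√2027) + 6300/29 = 6300/29 - 33779/√(-13210 + I*√2027)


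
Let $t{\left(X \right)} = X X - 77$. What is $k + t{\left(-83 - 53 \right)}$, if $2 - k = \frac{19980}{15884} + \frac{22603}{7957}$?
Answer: $\frac{581923385259}{31597247} \approx 18417.0$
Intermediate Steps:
$t{\left(X \right)} = -77 + X^{2}$ ($t{\left(X \right)} = X^{2} - 77 = -77 + X^{2}$)
$k = - \frac{66307234}{31597247}$ ($k = 2 - \left(\frac{19980}{15884} + \frac{22603}{7957}\right) = 2 - \left(19980 \cdot \frac{1}{15884} + 22603 \cdot \frac{1}{7957}\right) = 2 - \left(\frac{4995}{3971} + \frac{22603}{7957}\right) = 2 - \frac{129501728}{31597247} = - \frac{66307234}{31597247} \approx -2.0985$)
$k + t{\left(-83 - 53 \right)} = - \frac{66307234}{31597247} - \left(77 - \left(-83 - 53\right)^{2}\right) = - \frac{66307234}{31597247} - \left(77 - \left(-136\right)^{2}\right) = - \frac{66307234}{31597247} + \left(-77 + 18496\right) = - \frac{66307234}{31597247} + 18419 = \frac{581923385259}{31597247}$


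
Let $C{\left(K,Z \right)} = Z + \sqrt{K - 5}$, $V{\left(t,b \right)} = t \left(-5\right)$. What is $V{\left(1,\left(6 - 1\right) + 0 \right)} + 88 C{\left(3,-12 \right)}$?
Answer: $-1061 + 88 i \sqrt{2} \approx -1061.0 + 124.45 i$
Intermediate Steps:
$V{\left(t,b \right)} = - 5 t$
$C{\left(K,Z \right)} = Z + \sqrt{-5 + K}$
$V{\left(1,\left(6 - 1\right) + 0 \right)} + 88 C{\left(3,-12 \right)} = \left(-5\right) 1 + 88 \left(-12 + \sqrt{-5 + 3}\right) = -5 + 88 \left(-12 + \sqrt{-2}\right) = -5 + 88 \left(-12 + i \sqrt{2}\right) = -5 - \left(1056 - 88 i \sqrt{2}\right) = -1061 + 88 i \sqrt{2}$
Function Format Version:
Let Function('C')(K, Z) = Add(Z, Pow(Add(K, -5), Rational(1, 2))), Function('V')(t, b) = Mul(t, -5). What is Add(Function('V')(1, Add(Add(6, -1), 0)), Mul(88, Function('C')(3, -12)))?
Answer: Add(-1061, Mul(88, I, Pow(2, Rational(1, 2)))) ≈ Add(-1061.0, Mul(124.45, I))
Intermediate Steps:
Function('V')(t, b) = Mul(-5, t)
Function('C')(K, Z) = Add(Z, Pow(Add(-5, K), Rational(1, 2)))
Add(Function('V')(1, Add(Add(6, -1), 0)), Mul(88, Function('C')(3, -12))) = Add(Mul(-5, 1), Mul(88, Add(-12, Pow(Add(-5, 3), Rational(1, 2))))) = Add(-5, Mul(88, Add(-12, Pow(-2, Rational(1, 2))))) = Add(-5, Mul(88, Add(-12, Mul(I, Pow(2, Rational(1, 2)))))) = Add(-5, Add(-1056, Mul(88, I, Pow(2, Rational(1, 2))))) = Add(-1061, Mul(88, I, Pow(2, Rational(1, 2))))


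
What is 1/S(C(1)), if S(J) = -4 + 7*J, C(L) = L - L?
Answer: -1/4 ≈ -0.25000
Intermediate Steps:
C(L) = 0
1/S(C(1)) = 1/(-4 + 7*0) = 1/(-4 + 0) = 1/(-4) = -1/4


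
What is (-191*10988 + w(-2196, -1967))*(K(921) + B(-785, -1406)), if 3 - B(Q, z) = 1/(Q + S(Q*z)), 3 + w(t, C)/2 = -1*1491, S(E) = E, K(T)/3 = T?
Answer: -6411624124071104/1102925 ≈ -5.8133e+9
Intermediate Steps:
K(T) = 3*T
w(t, C) = -2988 (w(t, C) = -6 + 2*(-1*1491) = -6 + 2*(-1491) = -6 - 2982 = -2988)
B(Q, z) = 3 - 1/(Q + Q*z)
(-191*10988 + w(-2196, -1967))*(K(921) + B(-785, -1406)) = (-191*10988 - 2988)*(3*921 + (-1 + 3*(-785) + 3*(-785)*(-1406))/((-785)*(1 - 1406))) = (-2098708 - 2988)*(2763 - 1/785*(-1 - 2355 + 3311130)/(-1405)) = -2101696*(2763 - 1/785*(-1/1405)*3308774) = -2101696*(2763 + 3308774/1102925) = -2101696*3050690549/1102925 = -6411624124071104/1102925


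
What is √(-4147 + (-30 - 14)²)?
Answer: I*√2211 ≈ 47.021*I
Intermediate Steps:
√(-4147 + (-30 - 14)²) = √(-4147 + (-44)²) = √(-4147 + 1936) = √(-2211) = I*√2211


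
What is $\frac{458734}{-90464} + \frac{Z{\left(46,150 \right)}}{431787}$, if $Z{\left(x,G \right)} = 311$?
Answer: $- \frac{99023621677}{19530589584} \approx -5.0702$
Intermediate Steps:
$\frac{458734}{-90464} + \frac{Z{\left(46,150 \right)}}{431787} = \frac{458734}{-90464} + \frac{311}{431787} = 458734 \left(- \frac{1}{90464}\right) + 311 \cdot \frac{1}{431787} = - \frac{229367}{45232} + \frac{311}{431787} = - \frac{99023621677}{19530589584}$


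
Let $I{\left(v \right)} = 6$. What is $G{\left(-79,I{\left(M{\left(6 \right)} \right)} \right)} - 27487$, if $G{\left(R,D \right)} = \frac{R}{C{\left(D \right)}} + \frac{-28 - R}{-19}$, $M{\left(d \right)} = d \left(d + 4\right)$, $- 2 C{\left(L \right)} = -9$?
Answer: $- \frac{4703738}{171} \approx -27507.0$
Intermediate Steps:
$C{\left(L \right)} = \frac{9}{2}$ ($C{\left(L \right)} = \left(- \frac{1}{2}\right) \left(-9\right) = \frac{9}{2}$)
$M{\left(d \right)} = d \left(4 + d\right)$
$G{\left(R,D \right)} = \frac{28}{19} + \frac{47 R}{171}$ ($G{\left(R,D \right)} = \frac{R}{\frac{9}{2}} + \frac{-28 - R}{-19} = R \frac{2}{9} + \left(-28 - R\right) \left(- \frac{1}{19}\right) = \frac{2 R}{9} + \left(\frac{28}{19} + \frac{R}{19}\right) = \frac{28}{19} + \frac{47 R}{171}$)
$G{\left(-79,I{\left(M{\left(6 \right)} \right)} \right)} - 27487 = \left(\frac{28}{19} + \frac{47}{171} \left(-79\right)\right) - 27487 = \left(\frac{28}{19} - \frac{3713}{171}\right) - 27487 = - \frac{3461}{171} - 27487 = - \frac{4703738}{171}$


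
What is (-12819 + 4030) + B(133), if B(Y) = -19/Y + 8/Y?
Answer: -1168948/133 ≈ -8789.1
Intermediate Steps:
B(Y) = -11/Y
(-12819 + 4030) + B(133) = (-12819 + 4030) - 11/133 = -8789 - 11*1/133 = -8789 - 11/133 = -1168948/133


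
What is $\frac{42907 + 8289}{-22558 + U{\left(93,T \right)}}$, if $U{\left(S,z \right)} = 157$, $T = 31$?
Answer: $- \frac{51196}{22401} \approx -2.2854$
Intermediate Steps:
$\frac{42907 + 8289}{-22558 + U{\left(93,T \right)}} = \frac{42907 + 8289}{-22558 + 157} = \frac{51196}{-22401} = 51196 \left(- \frac{1}{22401}\right) = - \frac{51196}{22401}$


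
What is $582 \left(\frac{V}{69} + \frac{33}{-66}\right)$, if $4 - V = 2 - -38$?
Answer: $- \frac{13677}{23} \approx -594.65$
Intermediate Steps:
$V = -36$ ($V = 4 - \left(2 - -38\right) = 4 - \left(2 + 38\right) = 4 - 40 = -36$)
$582 \left(\frac{V}{69} + \frac{33}{-66}\right) = 582 \left(- \frac{36}{69} + \frac{33}{-66}\right) = 582 \left(\left(-36\right) \frac{1}{69} + 33 \left(- \frac{1}{66}\right)\right) = 582 \left(- \frac{12}{23} - \frac{1}{2}\right) = 582 \left(- \frac{47}{46}\right) = - \frac{13677}{23}$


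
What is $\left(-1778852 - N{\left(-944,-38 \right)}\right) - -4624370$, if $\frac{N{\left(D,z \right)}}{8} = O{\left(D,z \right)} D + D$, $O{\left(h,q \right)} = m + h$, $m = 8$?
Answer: $-4215602$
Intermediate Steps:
$O{\left(h,q \right)} = 8 + h$
$N{\left(D,z \right)} = 8 D + 8 D \left(8 + D\right)$ ($N{\left(D,z \right)} = 8 \left(\left(8 + D\right) D + D\right) = 8 \left(D \left(8 + D\right) + D\right) = 8 \left(D + D \left(8 + D\right)\right) = 8 D + 8 D \left(8 + D\right)$)
$\left(-1778852 - N{\left(-944,-38 \right)}\right) - -4624370 = \left(-1778852 - 8 \left(-944\right) \left(9 - 944\right)\right) - -4624370 = \left(-1778852 - 8 \left(-944\right) \left(-935\right)\right) + 4624370 = \left(-1778852 - 7061120\right) + 4624370 = -8839972 + 4624370 = -4215602$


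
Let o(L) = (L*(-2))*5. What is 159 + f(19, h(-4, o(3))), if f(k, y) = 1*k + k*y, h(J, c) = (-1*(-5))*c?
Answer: -2672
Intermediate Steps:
o(L) = -10*L (o(L) = -2*L*5 = -10*L)
h(J, c) = 5*c
f(k, y) = k + k*y
159 + f(19, h(-4, o(3))) = 159 + 19*(1 + 5*(-10*3)) = 159 + 19*(1 + 5*(-30)) = 159 + 19*(1 - 150) = 159 + 19*(-149) = 159 - 2831 = -2672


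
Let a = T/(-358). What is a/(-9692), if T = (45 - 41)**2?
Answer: 2/433717 ≈ 4.6113e-6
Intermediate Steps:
T = 16 (T = 4**2 = 16)
a = -8/179 (a = 16/(-358) = 16*(-1/358) = -8/179 ≈ -0.044693)
a/(-9692) = -8/179/(-9692) = -8/179*(-1/9692) = 2/433717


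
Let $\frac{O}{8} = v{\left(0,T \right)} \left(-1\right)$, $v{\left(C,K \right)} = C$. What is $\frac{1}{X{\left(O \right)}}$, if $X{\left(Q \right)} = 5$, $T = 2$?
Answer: $\frac{1}{5} \approx 0.2$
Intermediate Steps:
$O = 0$ ($O = 8 \cdot 0 \left(-1\right) = 8 \cdot 0 = 0$)
$\frac{1}{X{\left(O \right)}} = \frac{1}{5}$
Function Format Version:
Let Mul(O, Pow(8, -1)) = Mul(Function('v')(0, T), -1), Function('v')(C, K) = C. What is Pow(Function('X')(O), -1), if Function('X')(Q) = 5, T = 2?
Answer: Rational(1, 5) ≈ 0.20000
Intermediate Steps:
O = 0 (O = Mul(8, Mul(0, -1)) = Mul(8, 0) = 0)
Pow(Function('X')(O), -1) = Pow(5, -1) = Rational(1, 5)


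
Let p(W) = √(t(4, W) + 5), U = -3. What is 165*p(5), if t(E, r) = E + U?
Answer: 165*√6 ≈ 404.17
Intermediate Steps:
t(E, r) = -3 + E (t(E, r) = E - 3 = -3 + E)
p(W) = √6 (p(W) = √((-3 + 4) + 5) = √(1 + 5) = √6)
165*p(5) = 165*√6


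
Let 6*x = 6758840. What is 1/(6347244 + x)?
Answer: 3/22421152 ≈ 1.3380e-7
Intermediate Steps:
x = 3379420/3 (x = (⅙)*6758840 = 3379420/3 ≈ 1.1265e+6)
1/(6347244 + x) = 1/(6347244 + 3379420/3) = 1/(22421152/3) = 3/22421152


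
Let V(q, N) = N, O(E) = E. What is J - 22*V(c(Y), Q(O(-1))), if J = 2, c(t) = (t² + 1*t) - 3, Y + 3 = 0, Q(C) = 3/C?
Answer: 68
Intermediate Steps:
Y = -3 (Y = -3 + 0 = -3)
c(t) = -3 + t + t² (c(t) = (t² + t) - 3 = (t + t²) - 3 = -3 + t + t²)
J - 22*V(c(Y), Q(O(-1))) = 2 - 66/(-1) = 2 - 66*(-1) = 2 - 22*(-3) = 2 + 66 = 68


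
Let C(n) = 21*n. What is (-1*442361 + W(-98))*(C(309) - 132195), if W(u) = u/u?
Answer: 55607306160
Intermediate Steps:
W(u) = 1
(-1*442361 + W(-98))*(C(309) - 132195) = (-1*442361 + 1)*(21*309 - 132195) = (-442361 + 1)*(6489 - 132195) = -442360*(-125706) = 55607306160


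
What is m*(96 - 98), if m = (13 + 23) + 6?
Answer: -84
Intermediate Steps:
m = 42 (m = 36 + 6 = 42)
m*(96 - 98) = 42*(96 - 98) = 42*(-2) = -84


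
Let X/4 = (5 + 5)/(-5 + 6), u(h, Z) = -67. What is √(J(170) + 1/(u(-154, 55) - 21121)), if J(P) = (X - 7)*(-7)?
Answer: I*√25925790413/10594 ≈ 15.199*I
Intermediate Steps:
X = 40 (X = 4*((5 + 5)/(-5 + 6)) = 4*(10/1) = 4*(10*1) = 4*10 = 40)
J(P) = -231 (J(P) = (40 - 7)*(-7) = 33*(-7) = -231)
√(J(170) + 1/(u(-154, 55) - 21121)) = √(-231 + 1/(-67 - 21121)) = √(-231 + 1/(-21188)) = √(-231 - 1/21188) = √(-4894429/21188) = I*√25925790413/10594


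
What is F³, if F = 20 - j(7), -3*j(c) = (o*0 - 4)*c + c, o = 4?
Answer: 2197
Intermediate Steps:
j(c) = c (j(c) = -((4*0 - 4)*c + c)/3 = -((0 - 4)*c + c)/3 = -(-4*c + c)/3 = -(-1)*c = c)
F = 13 (F = 20 - 1*7 = 20 - 7 = 13)
F³ = 13³ = 2197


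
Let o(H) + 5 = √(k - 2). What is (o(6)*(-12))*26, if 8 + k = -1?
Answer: 1560 - 312*I*√11 ≈ 1560.0 - 1034.8*I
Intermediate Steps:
k = -9 (k = -8 - 1 = -9)
o(H) = -5 + I*√11 (o(H) = -5 + √(-9 - 2) = -5 + √(-11) = -5 + I*√11)
(o(6)*(-12))*26 = ((-5 + I*√11)*(-12))*26 = (60 - 12*I*√11)*26 = 1560 - 312*I*√11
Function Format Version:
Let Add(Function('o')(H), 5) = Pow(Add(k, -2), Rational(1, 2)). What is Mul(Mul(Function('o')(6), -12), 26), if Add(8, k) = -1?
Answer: Add(1560, Mul(-312, I, Pow(11, Rational(1, 2)))) ≈ Add(1560.0, Mul(-1034.8, I))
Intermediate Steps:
k = -9 (k = Add(-8, -1) = -9)
Function('o')(H) = Add(-5, Mul(I, Pow(11, Rational(1, 2)))) (Function('o')(H) = Add(-5, Pow(Add(-9, -2), Rational(1, 2))) = Add(-5, Pow(-11, Rational(1, 2))) = Add(-5, Mul(I, Pow(11, Rational(1, 2)))))
Mul(Mul(Function('o')(6), -12), 26) = Mul(Mul(Add(-5, Mul(I, Pow(11, Rational(1, 2)))), -12), 26) = Mul(Add(60, Mul(-12, I, Pow(11, Rational(1, 2)))), 26) = Add(1560, Mul(-312, I, Pow(11, Rational(1, 2))))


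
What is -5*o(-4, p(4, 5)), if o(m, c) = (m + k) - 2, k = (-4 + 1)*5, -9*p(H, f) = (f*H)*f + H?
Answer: 105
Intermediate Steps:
p(H, f) = -H/9 - H*f²/9 (p(H, f) = -((f*H)*f + H)/9 = -((H*f)*f + H)/9 = -(H*f² + H)/9 = -(H + H*f²)/9 = -H/9 - H*f²/9)
k = -15 (k = -3*5 = -15)
o(m, c) = -17 + m (o(m, c) = (m - 15) - 2 = (-15 + m) - 2 = -17 + m)
-5*o(-4, p(4, 5)) = -5*(-17 - 4) = -5*(-21) = 105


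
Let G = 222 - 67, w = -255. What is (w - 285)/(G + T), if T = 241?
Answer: -15/11 ≈ -1.3636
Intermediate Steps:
G = 155
(w - 285)/(G + T) = (-255 - 285)/(155 + 241) = -540/396 = -540*1/396 = -15/11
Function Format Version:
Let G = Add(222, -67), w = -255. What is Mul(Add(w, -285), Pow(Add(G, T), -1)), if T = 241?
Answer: Rational(-15, 11) ≈ -1.3636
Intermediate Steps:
G = 155
Mul(Add(w, -285), Pow(Add(G, T), -1)) = Mul(Add(-255, -285), Pow(Add(155, 241), -1)) = Mul(-540, Pow(396, -1)) = Mul(-540, Rational(1, 396)) = Rational(-15, 11)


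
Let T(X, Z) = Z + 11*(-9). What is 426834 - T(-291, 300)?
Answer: 426633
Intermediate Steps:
T(X, Z) = -99 + Z (T(X, Z) = Z - 99 = -99 + Z)
426834 - T(-291, 300) = 426834 - (-99 + 300) = 426834 - 1*201 = 426834 - 201 = 426633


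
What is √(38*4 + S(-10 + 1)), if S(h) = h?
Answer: √143 ≈ 11.958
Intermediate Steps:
√(38*4 + S(-10 + 1)) = √(38*4 + (-10 + 1)) = √(152 - 9) = √143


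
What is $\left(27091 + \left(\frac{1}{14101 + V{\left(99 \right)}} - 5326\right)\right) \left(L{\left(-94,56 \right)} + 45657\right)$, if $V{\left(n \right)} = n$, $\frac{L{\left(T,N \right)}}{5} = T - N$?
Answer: $\frac{13879092185907}{14200} \approx 9.774 \cdot 10^{8}$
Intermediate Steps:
$L{\left(T,N \right)} = - 5 N + 5 T$ ($L{\left(T,N \right)} = 5 \left(T - N\right) = - 5 N + 5 T$)
$\left(27091 + \left(\frac{1}{14101 + V{\left(99 \right)}} - 5326\right)\right) \left(L{\left(-94,56 \right)} + 45657\right) = \left(27091 + \left(\frac{1}{14101 + 99} - 5326\right)\right) \left(\left(\left(-5\right) 56 + 5 \left(-94\right)\right) + 45657\right) = \left(27091 - \left(5326 - \frac{1}{14200}\right)\right) \left(\left(-280 - 470\right) + 45657\right) = \left(27091 + \left(\frac{1}{14200} - 5326\right)\right) \left(-750 + 45657\right) = \left(27091 - \frac{75629199}{14200}\right) 44907 = \frac{309063001}{14200} \cdot 44907 = \frac{13879092185907}{14200}$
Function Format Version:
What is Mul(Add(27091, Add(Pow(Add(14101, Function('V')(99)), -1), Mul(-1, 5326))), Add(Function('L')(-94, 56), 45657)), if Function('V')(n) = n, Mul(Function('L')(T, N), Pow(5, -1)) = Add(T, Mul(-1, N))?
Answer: Rational(13879092185907, 14200) ≈ 9.7740e+8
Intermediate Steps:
Function('L')(T, N) = Add(Mul(-5, N), Mul(5, T)) (Function('L')(T, N) = Mul(5, Add(T, Mul(-1, N))) = Add(Mul(-5, N), Mul(5, T)))
Mul(Add(27091, Add(Pow(Add(14101, Function('V')(99)), -1), Mul(-1, 5326))), Add(Function('L')(-94, 56), 45657)) = Mul(Add(27091, Add(Pow(Add(14101, 99), -1), Mul(-1, 5326))), Add(Add(Mul(-5, 56), Mul(5, -94)), 45657)) = Mul(Add(27091, Add(Pow(14200, -1), -5326)), Add(Add(-280, -470), 45657)) = Mul(Add(27091, Add(Rational(1, 14200), -5326)), Add(-750, 45657)) = Mul(Add(27091, Rational(-75629199, 14200)), 44907) = Mul(Rational(309063001, 14200), 44907) = Rational(13879092185907, 14200)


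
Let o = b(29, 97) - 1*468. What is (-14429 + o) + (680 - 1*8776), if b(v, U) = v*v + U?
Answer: -22055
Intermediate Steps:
b(v, U) = U + v**2 (b(v, U) = v**2 + U = U + v**2)
o = 470 (o = (97 + 29**2) - 1*468 = (97 + 841) - 468 = 938 - 468 = 470)
(-14429 + o) + (680 - 1*8776) = (-14429 + 470) + (680 - 1*8776) = -13959 + (680 - 8776) = -13959 - 8096 = -22055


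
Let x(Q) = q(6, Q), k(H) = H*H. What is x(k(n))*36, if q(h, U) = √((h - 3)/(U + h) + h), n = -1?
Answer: 108*√35/7 ≈ 91.277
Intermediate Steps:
k(H) = H²
q(h, U) = √(h + (-3 + h)/(U + h)) (q(h, U) = √((-3 + h)/(U + h) + h) = √(h + (-3 + h)/(U + h)))
x(Q) = √((39 + 6*Q)/(6 + Q)) (x(Q) = √((-3 + 6 + 6*(Q + 6))/(Q + 6)) = √((-3 + 6 + 6*(6 + Q))/(6 + Q)) = √((-3 + 6 + (36 + 6*Q))/(6 + Q)) = √((39 + 6*Q)/(6 + Q)))
x(k(n))*36 = (√3*√((13 + 2*(-1)²)/(6 + (-1)²)))*36 = (√3*√((13 + 2*1)/(6 + 1)))*36 = (√3*√((13 + 2)/7))*36 = (√3*√((⅐)*15))*36 = (√3*√(15/7))*36 = (√3*(√105/7))*36 = (3*√35/7)*36 = 108*√35/7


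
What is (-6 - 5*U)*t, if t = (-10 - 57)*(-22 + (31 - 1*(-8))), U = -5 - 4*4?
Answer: -112761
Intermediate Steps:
U = -21 (U = -5 - 16 = -21)
t = -1139 (t = -67*(-22 + (31 + 8)) = -67*(-22 + 39) = -67*17 = -1139)
(-6 - 5*U)*t = (-6 - 5*(-21))*(-1139) = (-6 + 105)*(-1139) = 99*(-1139) = -112761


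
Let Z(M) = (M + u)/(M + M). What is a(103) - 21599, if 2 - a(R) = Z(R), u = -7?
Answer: -2224539/103 ≈ -21597.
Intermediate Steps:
Z(M) = (-7 + M)/(2*M) (Z(M) = (M - 7)/(M + M) = (-7 + M)/((2*M)) = (-7 + M)*(1/(2*M)) = (-7 + M)/(2*M))
a(R) = 2 - (-7 + R)/(2*R)
a(103) - 21599 = (1/2)*(7 + 3*103)/103 - 21599 = (1/2)*(1/103)*(7 + 309) - 21599 = (1/2)*(1/103)*316 - 21599 = 158/103 - 21599 = -2224539/103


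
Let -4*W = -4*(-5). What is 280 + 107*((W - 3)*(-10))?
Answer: 8840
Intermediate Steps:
W = -5 (W = -(-1)*(-5) = -¼*20 = -5)
280 + 107*((W - 3)*(-10)) = 280 + 107*((-5 - 3)*(-10)) = 280 + 107*(-8*(-10)) = 280 + 107*80 = 280 + 8560 = 8840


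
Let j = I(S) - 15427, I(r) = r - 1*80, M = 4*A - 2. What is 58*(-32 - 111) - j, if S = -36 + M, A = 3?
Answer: 7239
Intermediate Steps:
M = 10 (M = 4*3 - 2 = 12 - 2 = 10)
S = -26 (S = -36 + 10 = -26)
I(r) = -80 + r (I(r) = r - 80 = -80 + r)
j = -15533 (j = (-80 - 26) - 15427 = -106 - 15427 = -15533)
58*(-32 - 111) - j = 58*(-32 - 111) - 1*(-15533) = 58*(-143) + 15533 = -8294 + 15533 = 7239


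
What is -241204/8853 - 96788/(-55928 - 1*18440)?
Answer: -4270248727/164594976 ≈ -25.944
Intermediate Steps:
-241204/8853 - 96788/(-55928 - 1*18440) = -241204*1/8853 - 96788/(-55928 - 18440) = -241204/8853 - 96788/(-74368) = -241204/8853 - 96788*(-1/74368) = -241204/8853 + 24197/18592 = -4270248727/164594976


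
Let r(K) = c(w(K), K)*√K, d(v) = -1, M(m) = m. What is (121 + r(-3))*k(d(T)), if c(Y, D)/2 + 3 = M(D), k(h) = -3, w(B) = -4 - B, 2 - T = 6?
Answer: -363 + 36*I*√3 ≈ -363.0 + 62.354*I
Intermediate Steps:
T = -4 (T = 2 - 1*6 = 2 - 6 = -4)
c(Y, D) = -6 + 2*D
r(K) = √K*(-6 + 2*K) (r(K) = (-6 + 2*K)*√K = √K*(-6 + 2*K))
(121 + r(-3))*k(d(T)) = (121 + 2*√(-3)*(-3 - 3))*(-3) = (121 + 2*(I*√3)*(-6))*(-3) = (121 - 12*I*√3)*(-3) = -363 + 36*I*√3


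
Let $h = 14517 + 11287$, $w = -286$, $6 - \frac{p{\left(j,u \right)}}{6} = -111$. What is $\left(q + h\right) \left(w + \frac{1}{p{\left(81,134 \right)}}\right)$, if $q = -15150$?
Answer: $- \frac{1069507117}{351} \approx -3.047 \cdot 10^{6}$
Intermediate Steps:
$p{\left(j,u \right)} = 702$ ($p{\left(j,u \right)} = 36 - -666 = 36 + 666 = 702$)
$h = 25804$
$\left(q + h\right) \left(w + \frac{1}{p{\left(81,134 \right)}}\right) = \left(-15150 + 25804\right) \left(-286 + \frac{1}{702}\right) = 10654 \left(-286 + \frac{1}{702}\right) = 10654 \left(- \frac{200771}{702}\right) = - \frac{1069507117}{351}$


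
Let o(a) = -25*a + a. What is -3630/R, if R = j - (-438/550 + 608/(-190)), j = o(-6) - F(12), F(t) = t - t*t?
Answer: -998250/76999 ≈ -12.964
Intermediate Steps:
o(a) = -24*a
F(t) = t - t²
j = 276 (j = -24*(-6) - 12*(1 - 1*12) = 144 - 12*(1 - 12) = 144 - 12*(-11) = 144 - 1*(-132) = 144 + 132 = 276)
R = 76999/275 (R = 276 - (-438/550 + 608/(-190)) = 276 - (-438*1/550 + 608*(-1/190)) = 276 - (-219/275 - 16/5) = 276 - 1*(-1099/275) = 276 + 1099/275 = 76999/275 ≈ 280.00)
-3630/R = -3630/76999/275 = -3630*275/76999 = -998250/76999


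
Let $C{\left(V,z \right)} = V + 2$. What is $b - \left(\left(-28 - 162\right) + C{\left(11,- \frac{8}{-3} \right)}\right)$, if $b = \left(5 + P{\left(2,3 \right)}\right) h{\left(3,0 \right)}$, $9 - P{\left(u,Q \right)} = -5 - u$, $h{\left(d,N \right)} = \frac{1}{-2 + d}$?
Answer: $198$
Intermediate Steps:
$P{\left(u,Q \right)} = 14 + u$ ($P{\left(u,Q \right)} = 9 - \left(-5 - u\right) = 9 + \left(5 + u\right) = 14 + u$)
$C{\left(V,z \right)} = 2 + V$
$b = 21$ ($b = \frac{5 + \left(14 + 2\right)}{-2 + 3} = \frac{5 + 16}{1} = 21 \cdot 1 = 21$)
$b - \left(\left(-28 - 162\right) + C{\left(11,- \frac{8}{-3} \right)}\right) = 21 - \left(\left(-28 - 162\right) + \left(2 + 11\right)\right) = 21 - \left(-190 + 13\right) = 21 - -177 = 21 + 177 = 198$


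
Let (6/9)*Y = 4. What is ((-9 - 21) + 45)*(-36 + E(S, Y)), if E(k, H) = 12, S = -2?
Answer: -360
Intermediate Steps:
Y = 6 (Y = (3/2)*4 = 6)
((-9 - 21) + 45)*(-36 + E(S, Y)) = ((-9 - 21) + 45)*(-36 + 12) = (-30 + 45)*(-24) = 15*(-24) = -360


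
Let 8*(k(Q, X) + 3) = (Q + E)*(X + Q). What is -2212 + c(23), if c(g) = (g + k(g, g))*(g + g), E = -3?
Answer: 3998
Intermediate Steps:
k(Q, X) = -3 + (-3 + Q)*(Q + X)/8 (k(Q, X) = -3 + ((Q - 3)*(X + Q))/8 = -3 + ((-3 + Q)*(Q + X))/8 = -3 + (-3 + Q)*(Q + X)/8)
c(g) = 2*g*(-3 + g/4 + g²/4) (c(g) = (g + (-3 - 3*g/8 - 3*g/8 + g²/8 + g*g/8))*(g + g) = (g + (-3 - 3*g/8 - 3*g/8 + g²/8 + g²/8))*(2*g) = (g + (-3 - 3*g/4 + g²/4))*(2*g) = (-3 + g/4 + g²/4)*(2*g) = 2*g*(-3 + g/4 + g²/4))
-2212 + c(23) = -2212 + (½)*23*(-12 + 23 + 23²) = -2212 + (½)*23*(-12 + 23 + 529) = -2212 + (½)*23*540 = -2212 + 6210 = 3998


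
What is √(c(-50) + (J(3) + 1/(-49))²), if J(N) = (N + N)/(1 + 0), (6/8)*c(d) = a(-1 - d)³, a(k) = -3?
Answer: I*√587/49 ≈ 0.49445*I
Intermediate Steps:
c(d) = -36 (c(d) = (4/3)*(-3)³ = (4/3)*(-27) = -36)
J(N) = 2*N (J(N) = (2*N)/1 = (2*N)*1 = 2*N)
√(c(-50) + (J(3) + 1/(-49))²) = √(-36 + (2*3 + 1/(-49))²) = √(-36 + (6 - 1/49)²) = √(-36 + (293/49)²) = √(-36 + 85849/2401) = √(-587/2401) = I*√587/49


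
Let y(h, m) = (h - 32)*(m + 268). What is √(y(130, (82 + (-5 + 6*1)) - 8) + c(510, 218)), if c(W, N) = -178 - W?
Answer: √32926 ≈ 181.46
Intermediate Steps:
y(h, m) = (-32 + h)*(268 + m)
√(y(130, (82 + (-5 + 6*1)) - 8) + c(510, 218)) = √((-8576 - 32*((82 + (-5 + 6*1)) - 8) + 268*130 + 130*((82 + (-5 + 6*1)) - 8)) + (-178 - 1*510)) = √((-8576 - 32*((82 + (-5 + 6)) - 8) + 34840 + 130*((82 + (-5 + 6)) - 8)) + (-178 - 510)) = √((-8576 - 32*((82 + 1) - 8) + 34840 + 130*((82 + 1) - 8)) - 688) = √((-8576 - 32*(83 - 8) + 34840 + 130*(83 - 8)) - 688) = √((-8576 - 32*75 + 34840 + 130*75) - 688) = √((-8576 - 2400 + 34840 + 9750) - 688) = √(33614 - 688) = √32926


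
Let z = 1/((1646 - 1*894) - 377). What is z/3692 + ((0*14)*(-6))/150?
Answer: 1/1384500 ≈ 7.2228e-7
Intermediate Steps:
z = 1/375 (z = 1/((1646 - 894) - 377) = 1/(752 - 377) = 1/375 ≈ 0.0026667)
z/3692 + ((0*14)*(-6))/150 = (1/375)/3692 + ((0*14)*(-6))/150 = (1/375)*(1/3692) + (0*(-6))*(1/150) = 1/1384500 + 0*(1/150) = 1/1384500 + 0 = 1/1384500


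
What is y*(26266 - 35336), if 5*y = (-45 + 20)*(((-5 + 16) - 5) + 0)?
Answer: 272100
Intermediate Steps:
y = -30 (y = ((-45 + 20)*(((-5 + 16) - 5) + 0))/5 = (-25*((11 - 5) + 0))/5 = (-25*(6 + 0))/5 = (-25*6)/5 = (1/5)*(-150) = -30)
y*(26266 - 35336) = -30*(26266 - 35336) = -30*(-9070) = 272100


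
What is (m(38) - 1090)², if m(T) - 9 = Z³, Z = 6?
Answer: 748225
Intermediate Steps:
m(T) = 225 (m(T) = 9 + 6³ = 9 + 216 = 225)
(m(38) - 1090)² = (225 - 1090)² = (-865)² = 748225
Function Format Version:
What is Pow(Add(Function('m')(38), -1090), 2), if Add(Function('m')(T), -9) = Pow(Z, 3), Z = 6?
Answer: 748225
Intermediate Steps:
Function('m')(T) = 225 (Function('m')(T) = Add(9, Pow(6, 3)) = Add(9, 216) = 225)
Pow(Add(Function('m')(38), -1090), 2) = Pow(Add(225, -1090), 2) = Pow(-865, 2) = 748225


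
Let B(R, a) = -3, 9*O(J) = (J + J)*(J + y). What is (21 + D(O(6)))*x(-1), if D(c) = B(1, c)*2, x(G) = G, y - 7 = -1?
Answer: -15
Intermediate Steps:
y = 6 (y = 7 - 1 = 6)
O(J) = 2*J*(6 + J)/9 (O(J) = ((J + J)*(J + 6))/9 = ((2*J)*(6 + J))/9 = (2*J*(6 + J))/9 = 2*J*(6 + J)/9)
D(c) = -6 (D(c) = -3*2 = -6)
(21 + D(O(6)))*x(-1) = (21 - 6)*(-1) = 15*(-1) = -15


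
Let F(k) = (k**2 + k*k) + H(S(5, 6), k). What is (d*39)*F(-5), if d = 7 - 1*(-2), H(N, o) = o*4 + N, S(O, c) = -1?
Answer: 10179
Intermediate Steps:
H(N, o) = N + 4*o (H(N, o) = 4*o + N = N + 4*o)
d = 9 (d = 7 + 2 = 9)
F(k) = -1 + 2*k**2 + 4*k (F(k) = (k**2 + k*k) + (-1 + 4*k) = (k**2 + k**2) + (-1 + 4*k) = 2*k**2 + (-1 + 4*k) = -1 + 2*k**2 + 4*k)
(d*39)*F(-5) = (9*39)*(-1 + 2*(-5)**2 + 4*(-5)) = 351*(-1 + 2*25 - 20) = 351*(-1 + 50 - 20) = 351*29 = 10179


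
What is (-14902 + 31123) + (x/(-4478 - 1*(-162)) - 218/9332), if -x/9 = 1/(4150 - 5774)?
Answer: 265252324536587/16352426272 ≈ 16221.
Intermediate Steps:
x = 9/1624 (x = -9/(4150 - 5774) = -9/(-1624) = -9*(-1/1624) = 9/1624 ≈ 0.0055419)
(-14902 + 31123) + (x/(-4478 - 1*(-162)) - 218/9332) = (-14902 + 31123) + (9/(1624*(-4478 - 1*(-162))) - 218/9332) = 16221 + (9/(1624*(-4478 + 162)) - 218*1/9332) = 16221 + ((9/1624)/(-4316) - 109/4666) = 16221 + ((9/1624)*(-1/4316) - 109/4666) = 16221 + (-9/7009184 - 109/4666) = 16221 - 382021525/16352426272 = 265252324536587/16352426272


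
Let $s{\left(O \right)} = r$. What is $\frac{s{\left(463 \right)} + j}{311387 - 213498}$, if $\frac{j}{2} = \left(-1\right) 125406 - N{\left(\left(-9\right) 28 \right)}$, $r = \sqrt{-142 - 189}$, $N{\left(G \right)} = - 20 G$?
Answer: $- \frac{260892}{97889} + \frac{i \sqrt{331}}{97889} \approx -2.6652 + 0.00018586 i$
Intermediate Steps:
$r = i \sqrt{331}$ ($r = \sqrt{-331} = i \sqrt{331} \approx 18.193 i$)
$j = -260892$ ($j = 2 \left(\left(-1\right) 125406 - - 20 \left(\left(-9\right) 28\right)\right) = 2 \left(-125406 - \left(-20\right) \left(-252\right)\right) = 2 \left(-125406 - 5040\right) = 2 \left(-130446\right) = -260892$)
$s{\left(O \right)} = i \sqrt{331}$
$\frac{s{\left(463 \right)} + j}{311387 - 213498} = \frac{i \sqrt{331} - 260892}{311387 - 213498} = \frac{-260892 + i \sqrt{331}}{97889} = \left(-260892 + i \sqrt{331}\right) \frac{1}{97889} = - \frac{260892}{97889} + \frac{i \sqrt{331}}{97889}$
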